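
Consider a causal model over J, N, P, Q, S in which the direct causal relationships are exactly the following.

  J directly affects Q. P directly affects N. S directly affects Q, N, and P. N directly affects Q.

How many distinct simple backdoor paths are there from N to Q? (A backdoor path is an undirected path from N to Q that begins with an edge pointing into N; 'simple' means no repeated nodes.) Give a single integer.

2

A backdoor path from N to Q is any simple undirected path whose first edge points into N (i.e. leaves N via a parent).
Parents of N: {P, S}.
Enumerating:
  P1: N <- S -> Q
  P2: N <- P <- S -> Q
That exhausts the simple backdoor paths. Count: 2.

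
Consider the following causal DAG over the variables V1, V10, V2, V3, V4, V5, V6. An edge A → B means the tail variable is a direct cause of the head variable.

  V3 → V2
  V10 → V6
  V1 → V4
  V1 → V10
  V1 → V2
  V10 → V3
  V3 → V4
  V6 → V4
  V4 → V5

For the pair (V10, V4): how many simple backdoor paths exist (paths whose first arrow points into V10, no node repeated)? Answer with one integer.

2

A backdoor path from V10 to V4 is any simple undirected path whose first edge points into V10 (i.e. leaves V10 via a parent).
Parents of V10: {V1}.
Enumerating:
  P1: V10 <- V1 -> V4
  P2: V10 <- V1 -> V2 <- V3 -> V4
That exhausts the simple backdoor paths. Count: 2.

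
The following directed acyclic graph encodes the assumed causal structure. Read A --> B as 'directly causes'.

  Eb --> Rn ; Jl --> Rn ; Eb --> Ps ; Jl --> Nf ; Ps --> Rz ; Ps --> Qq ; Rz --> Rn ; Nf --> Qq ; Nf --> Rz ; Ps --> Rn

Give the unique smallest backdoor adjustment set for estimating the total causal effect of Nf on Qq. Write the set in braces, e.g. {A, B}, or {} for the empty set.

{}

Variables eligible for adjustment (non-descendants of Nf, excluding Nf and Qq): {Eb, Jl, Ps}.
Backdoor paths from Nf to Qq:
  P1: Nf <- Jl -> Rn <- Eb -> Ps -> Qq
  P2: Nf <- Jl -> Rn <- Ps -> Qq
  P3: Nf <- Jl -> Rn <- Rz <- Ps -> Qq
Each backdoor path contains an unconditioned collider, so every path is already blocked with the empty conditioning set:
  P1: blocked at collider Rn (neither it nor any descendant is in the conditioning set).
  P2: blocked at collider Rn (neither it nor any descendant is in the conditioning set).
  P3: blocked at collider Rn (neither it nor any descendant is in the conditioning set).
The empty set is therefore the unique smallest valid set.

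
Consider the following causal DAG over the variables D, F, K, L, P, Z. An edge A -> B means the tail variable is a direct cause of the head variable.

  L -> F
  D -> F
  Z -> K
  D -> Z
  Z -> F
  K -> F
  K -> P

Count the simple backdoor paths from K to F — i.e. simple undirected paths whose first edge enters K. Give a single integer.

2

A backdoor path from K to F is any simple undirected path whose first edge points into K (i.e. leaves K via a parent).
Parents of K: {Z}.
Enumerating:
  P1: K <- Z <- D -> F
  P2: K <- Z -> F
That exhausts the simple backdoor paths. Count: 2.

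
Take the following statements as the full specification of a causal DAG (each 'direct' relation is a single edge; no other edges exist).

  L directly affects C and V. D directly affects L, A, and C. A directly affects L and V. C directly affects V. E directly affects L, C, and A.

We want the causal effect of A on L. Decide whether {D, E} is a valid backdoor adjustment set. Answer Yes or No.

Backdoor paths from A to L (paths whose first edge points into A):
  P1: A <- E -> L
  P2: A <- E -> C <- D -> L
  P3: A <- E -> C <- L
  P4: A <- E -> C -> V <- L
  P5: A <- D -> L
  P6: A <- D -> C <- E -> L
  P7: A <- D -> C <- L
  P8: A <- D -> C -> V <- L
Condition 1 (no descendant of A in the set): holds — descendants of A are {C, L, V}; none are in {D, E}.
Condition 2 (every backdoor path blocked by {D, E}):
  P1: blocked at fork node E ∈ conditioning set.
  P2: blocked at fork node E ∈ conditioning set.
  P3: blocked at fork node E ∈ conditioning set.
  P4: blocked at fork node E ∈ conditioning set.
  P5: blocked at fork node D ∈ conditioning set.
  P6: blocked at fork node D ∈ conditioning set.
  P7: blocked at fork node D ∈ conditioning set.
  P8: blocked at fork node D ∈ conditioning set.
{D, E} satisfies the backdoor criterion.

Yes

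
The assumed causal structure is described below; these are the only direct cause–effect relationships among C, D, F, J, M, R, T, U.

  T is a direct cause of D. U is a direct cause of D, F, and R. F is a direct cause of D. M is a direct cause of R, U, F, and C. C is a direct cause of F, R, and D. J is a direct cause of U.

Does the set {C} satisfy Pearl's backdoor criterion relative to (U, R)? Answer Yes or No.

No

Backdoor paths from U to R (paths whose first edge points into U):
  P1: U <- M -> C -> R
  P2: U <- M -> R
  P3: U <- M -> F <- C -> R
  P4: U <- M -> F -> D <- C -> R
Condition 1 (no descendant of U in the set): holds — descendants of U are {D, F, R}; none are in {C}.
Condition 2 (every backdoor path blocked by {C}):
  P1: blocked at chain node C ∈ conditioning set.
  P2: open — no interior node is in the conditioning set.
  P3: blocked at collider F (neither it nor any descendant is in the conditioning set).
  P4: blocked at collider D (neither it nor any descendant is in the conditioning set).
{C} does not satisfy the backdoor criterion.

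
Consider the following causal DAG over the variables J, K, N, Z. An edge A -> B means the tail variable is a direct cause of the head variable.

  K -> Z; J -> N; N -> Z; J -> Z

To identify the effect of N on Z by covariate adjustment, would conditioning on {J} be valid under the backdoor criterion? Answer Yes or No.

Yes

Backdoor paths from N to Z (paths whose first edge points into N):
  P1: N <- J -> Z
Condition 1 (no descendant of N in the set): holds — descendants of N are {Z}; none are in {J}.
Condition 2 (every backdoor path blocked by {J}):
  P1: blocked at fork node J ∈ conditioning set.
{J} satisfies the backdoor criterion.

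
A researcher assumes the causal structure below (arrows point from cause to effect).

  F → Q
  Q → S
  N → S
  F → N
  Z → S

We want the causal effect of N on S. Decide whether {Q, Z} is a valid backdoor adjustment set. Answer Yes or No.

Backdoor paths from N to S (paths whose first edge points into N):
  P1: N <- F -> Q -> S
Condition 1 (no descendant of N in the set): holds — descendants of N are {S}; none are in {Q, Z}.
Condition 2 (every backdoor path blocked by {Q, Z}):
  P1: blocked at chain node Q ∈ conditioning set.
{Q, Z} satisfies the backdoor criterion.

Yes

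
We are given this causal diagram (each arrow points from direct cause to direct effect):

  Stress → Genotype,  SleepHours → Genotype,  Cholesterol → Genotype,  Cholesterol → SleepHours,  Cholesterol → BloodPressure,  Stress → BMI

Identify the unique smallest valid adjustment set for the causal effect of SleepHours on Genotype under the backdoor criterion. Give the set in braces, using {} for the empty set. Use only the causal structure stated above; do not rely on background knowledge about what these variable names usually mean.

{Cholesterol}

Variables eligible for adjustment (non-descendants of SleepHours, excluding SleepHours and Genotype): {BMI, BloodPressure, Cholesterol, Stress}.
Backdoor paths from SleepHours to Genotype:
  P1: SleepHours <- Cholesterol -> Genotype
The empty set is not sufficient: P1 (SleepHours <- Cholesterol -> Genotype) has no collider blocking it and no conditioned non-collider, so it is open.
Try {Cholesterol}:
  P1: blocked at fork node Cholesterol ∈ conditioning set.
{Cholesterol} contains no descendant of SleepHours and blocks every backdoor path.
No other singleton works — e.g. {Stress} leaves P1 open — so {Cholesterol} is the unique smallest valid adjustment set.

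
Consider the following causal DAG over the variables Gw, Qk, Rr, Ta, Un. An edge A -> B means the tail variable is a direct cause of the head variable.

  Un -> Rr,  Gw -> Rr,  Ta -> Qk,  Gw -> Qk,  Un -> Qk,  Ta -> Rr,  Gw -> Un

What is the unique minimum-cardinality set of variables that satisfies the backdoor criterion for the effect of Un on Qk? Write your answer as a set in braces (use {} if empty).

{Gw}

Variables eligible for adjustment (non-descendants of Un, excluding Un and Qk): {Gw, Ta}.
Backdoor paths from Un to Qk:
  P1: Un <- Gw -> Qk
  P2: Un <- Gw -> Rr <- Ta -> Qk
The empty set is not sufficient: P1 (Un <- Gw -> Qk) has no collider blocking it and no conditioned non-collider, so it is open.
Try {Gw}:
  P1: blocked at fork node Gw ∈ conditioning set.
  P2: blocked at fork node Gw ∈ conditioning set.
{Gw} contains no descendant of Un and blocks every backdoor path.
No other singleton works — e.g. {Ta} leaves P1 open — so {Gw} is the unique smallest valid adjustment set.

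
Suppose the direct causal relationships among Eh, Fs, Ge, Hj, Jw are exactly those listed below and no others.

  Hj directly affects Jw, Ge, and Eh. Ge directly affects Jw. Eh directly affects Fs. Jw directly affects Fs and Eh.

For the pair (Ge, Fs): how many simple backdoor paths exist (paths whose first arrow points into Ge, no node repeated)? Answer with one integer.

4

A backdoor path from Ge to Fs is any simple undirected path whose first edge points into Ge (i.e. leaves Ge via a parent).
Parents of Ge: {Hj}.
Enumerating:
  P1: Ge <- Hj -> Jw -> Eh -> Fs
  P2: Ge <- Hj -> Jw -> Fs
  P3: Ge <- Hj -> Eh <- Jw -> Fs
  P4: Ge <- Hj -> Eh -> Fs
That exhausts the simple backdoor paths. Count: 4.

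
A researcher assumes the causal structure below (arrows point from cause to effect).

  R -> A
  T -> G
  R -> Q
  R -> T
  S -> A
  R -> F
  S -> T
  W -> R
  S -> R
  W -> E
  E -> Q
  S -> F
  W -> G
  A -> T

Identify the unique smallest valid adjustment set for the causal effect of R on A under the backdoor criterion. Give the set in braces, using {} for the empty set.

{S}

Variables eligible for adjustment (non-descendants of R, excluding R and A): {E, S, W}.
Backdoor paths from R to A:
  P1: R <- S -> A
  P2: R <- S -> T <- A
  P3: R <- W -> G <- T <- S -> A
  P4: R <- W -> G <- T <- A
The empty set is not sufficient: P1 (R <- S -> A) has no collider blocking it and no conditioned non-collider, so it is open.
Try {S}:
  P1: blocked at fork node S ∈ conditioning set.
  P2: blocked at fork node S ∈ conditioning set.
  P3: blocked at collider G (neither it nor any descendant is in the conditioning set).
  P4: blocked at collider G (neither it nor any descendant is in the conditioning set).
{S} contains no descendant of R and blocks every backdoor path.
No other singleton works — e.g. {W} leaves P1 open — so {S} is the unique smallest valid adjustment set.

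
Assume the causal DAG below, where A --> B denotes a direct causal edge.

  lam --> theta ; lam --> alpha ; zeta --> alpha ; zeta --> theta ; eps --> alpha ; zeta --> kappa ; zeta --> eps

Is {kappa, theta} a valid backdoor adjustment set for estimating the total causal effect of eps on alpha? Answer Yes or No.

No

Backdoor paths from eps to alpha (paths whose first edge points into eps):
  P1: eps <- zeta -> theta <- lam -> alpha
  P2: eps <- zeta -> alpha
Condition 1 (no descendant of eps in the set): holds — descendants of eps are {alpha}; none are in {kappa, theta}.
Condition 2 (every backdoor path blocked by {kappa, theta}):
  P1: open — collider(s) theta are conditioned on (or have a conditioned descendant) and no non-collider on the path is in the set.
  P2: open — no interior node is in the conditioning set.
{kappa, theta} does not satisfy the backdoor criterion.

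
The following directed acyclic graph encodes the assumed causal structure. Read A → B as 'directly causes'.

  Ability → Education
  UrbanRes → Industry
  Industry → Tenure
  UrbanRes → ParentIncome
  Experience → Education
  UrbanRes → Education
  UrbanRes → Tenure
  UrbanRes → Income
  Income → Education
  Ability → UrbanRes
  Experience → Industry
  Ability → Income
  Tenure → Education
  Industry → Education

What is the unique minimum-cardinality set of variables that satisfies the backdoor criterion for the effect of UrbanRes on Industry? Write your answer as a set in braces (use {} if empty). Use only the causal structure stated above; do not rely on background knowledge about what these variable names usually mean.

{}

Variables eligible for adjustment (non-descendants of UrbanRes, excluding UrbanRes and Industry): {Ability, Experience}.
Backdoor paths from UrbanRes to Industry:
  P1: UrbanRes <- Ability -> Income -> Education <- Experience -> Industry
  P2: UrbanRes <- Ability -> Income -> Education <- Industry
  P3: UrbanRes <- Ability -> Income -> Education <- Tenure <- Industry
  P4: UrbanRes <- Ability -> Education <- Experience -> Industry
  P5: UrbanRes <- Ability -> Education <- Industry
  P6: UrbanRes <- Ability -> Education <- Tenure <- Industry
Each backdoor path contains an unconditioned collider, so every path is already blocked with the empty conditioning set:
  P1: blocked at collider Education (neither it nor any descendant is in the conditioning set).
  P2: blocked at collider Education (neither it nor any descendant is in the conditioning set).
  P3: blocked at collider Education (neither it nor any descendant is in the conditioning set).
  P4: blocked at collider Education (neither it nor any descendant is in the conditioning set).
  P5: blocked at collider Education (neither it nor any descendant is in the conditioning set).
  P6: blocked at collider Education (neither it nor any descendant is in the conditioning set).
The empty set is therefore the unique smallest valid set.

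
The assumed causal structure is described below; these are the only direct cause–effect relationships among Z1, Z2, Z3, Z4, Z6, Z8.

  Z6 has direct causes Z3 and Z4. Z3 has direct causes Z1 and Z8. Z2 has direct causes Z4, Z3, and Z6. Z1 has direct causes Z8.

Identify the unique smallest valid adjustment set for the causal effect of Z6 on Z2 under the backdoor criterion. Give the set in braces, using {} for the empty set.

{Z3, Z4}

Variables eligible for adjustment (non-descendants of Z6, excluding Z6 and Z2): {Z1, Z3, Z4, Z8}.
Backdoor paths from Z6 to Z2:
  P1: Z6 <- Z4 -> Z2
  P2: Z6 <- Z3 -> Z2
The empty set is not sufficient: P1 (Z6 <- Z4 -> Z2) has no collider blocking it and no conditioned non-collider, so it is open.
Try {Z3, Z4}:
  P1: blocked at fork node Z4 ∈ conditioning set.
  P2: blocked at fork node Z3 ∈ conditioning set.
{Z3, Z4} contains no descendant of Z6 and blocks every backdoor path.
Every element of {Z3, Z4} is needed (dropping Z3 leaves P2 open; dropping Z4 leaves P1 open), so no proper subset is valid.
Among all size-2 subsets of the eligible variables, only {Z3, Z4} blocks every backdoor path, so it is the unique smallest valid adjustment set.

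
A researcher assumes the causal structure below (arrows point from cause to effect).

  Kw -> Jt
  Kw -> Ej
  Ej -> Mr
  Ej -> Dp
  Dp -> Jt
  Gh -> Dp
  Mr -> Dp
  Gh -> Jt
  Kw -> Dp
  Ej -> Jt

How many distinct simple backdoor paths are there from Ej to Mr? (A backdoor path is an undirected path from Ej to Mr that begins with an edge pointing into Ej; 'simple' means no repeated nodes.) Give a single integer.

A backdoor path from Ej to Mr is any simple undirected path whose first edge points into Ej (i.e. leaves Ej via a parent).
Parents of Ej: {Kw}.
Enumerating:
  P1: Ej <- Kw -> Dp <- Mr
  P2: Ej <- Kw -> Jt <- Gh -> Dp <- Mr
  P3: Ej <- Kw -> Jt <- Dp <- Mr
That exhausts the simple backdoor paths. Count: 3.

3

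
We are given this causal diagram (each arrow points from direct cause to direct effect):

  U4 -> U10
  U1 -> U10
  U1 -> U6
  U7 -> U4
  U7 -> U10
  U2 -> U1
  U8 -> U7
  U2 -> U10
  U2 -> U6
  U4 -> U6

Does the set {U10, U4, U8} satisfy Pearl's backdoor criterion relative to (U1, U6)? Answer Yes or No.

Backdoor paths from U1 to U6 (paths whose first edge points into U1):
  P1: U1 <- U2 -> U10 <- U7 -> U4 -> U6
  P2: U1 <- U2 -> U10 <- U4 -> U6
  P3: U1 <- U2 -> U6
Condition 1 (no descendant of U1 in the set): FAILS — U10 is a descendant of U1.
Condition 2 (every backdoor path blocked by {U10, U4, U8}):
  P1: blocked at chain node U4 ∈ conditioning set.
  P2: blocked at fork node U4 ∈ conditioning set.
  P3: open — no interior node is in the conditioning set.
{U10, U4, U8} does not satisfy the backdoor criterion.

No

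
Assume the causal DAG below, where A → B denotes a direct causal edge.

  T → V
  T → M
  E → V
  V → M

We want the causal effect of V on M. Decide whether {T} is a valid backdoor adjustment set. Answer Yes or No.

Yes

Backdoor paths from V to M (paths whose first edge points into V):
  P1: V <- T -> M
Condition 1 (no descendant of V in the set): holds — descendants of V are {M}; none are in {T}.
Condition 2 (every backdoor path blocked by {T}):
  P1: blocked at fork node T ∈ conditioning set.
{T} satisfies the backdoor criterion.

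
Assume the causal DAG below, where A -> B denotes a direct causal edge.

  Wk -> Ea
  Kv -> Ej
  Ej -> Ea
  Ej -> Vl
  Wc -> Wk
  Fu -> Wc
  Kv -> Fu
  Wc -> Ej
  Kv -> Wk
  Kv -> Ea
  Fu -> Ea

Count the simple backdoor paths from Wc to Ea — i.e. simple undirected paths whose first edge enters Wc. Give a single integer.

A backdoor path from Wc to Ea is any simple undirected path whose first edge points into Wc (i.e. leaves Wc via a parent).
Parents of Wc: {Fu}.
Enumerating:
  P1: Wc <- Fu <- Kv -> Ej -> Ea
  P2: Wc <- Fu <- Kv -> Wk -> Ea
  P3: Wc <- Fu <- Kv -> Ea
  P4: Wc <- Fu -> Ea
That exhausts the simple backdoor paths. Count: 4.

4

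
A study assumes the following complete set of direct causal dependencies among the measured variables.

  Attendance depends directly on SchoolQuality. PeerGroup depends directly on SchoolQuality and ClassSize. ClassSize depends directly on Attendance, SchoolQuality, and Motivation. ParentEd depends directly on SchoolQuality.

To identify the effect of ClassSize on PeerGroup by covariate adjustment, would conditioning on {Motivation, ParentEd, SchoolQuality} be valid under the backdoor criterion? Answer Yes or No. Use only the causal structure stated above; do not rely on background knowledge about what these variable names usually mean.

Backdoor paths from ClassSize to PeerGroup (paths whose first edge points into ClassSize):
  P1: ClassSize <- SchoolQuality -> PeerGroup
  P2: ClassSize <- Attendance <- SchoolQuality -> PeerGroup
Condition 1 (no descendant of ClassSize in the set): holds — descendants of ClassSize are {PeerGroup}; none are in {Motivation, ParentEd, SchoolQuality}.
Condition 2 (every backdoor path blocked by {Motivation, ParentEd, SchoolQuality}):
  P1: blocked at fork node SchoolQuality ∈ conditioning set.
  P2: blocked at fork node SchoolQuality ∈ conditioning set.
{Motivation, ParentEd, SchoolQuality} satisfies the backdoor criterion.

Yes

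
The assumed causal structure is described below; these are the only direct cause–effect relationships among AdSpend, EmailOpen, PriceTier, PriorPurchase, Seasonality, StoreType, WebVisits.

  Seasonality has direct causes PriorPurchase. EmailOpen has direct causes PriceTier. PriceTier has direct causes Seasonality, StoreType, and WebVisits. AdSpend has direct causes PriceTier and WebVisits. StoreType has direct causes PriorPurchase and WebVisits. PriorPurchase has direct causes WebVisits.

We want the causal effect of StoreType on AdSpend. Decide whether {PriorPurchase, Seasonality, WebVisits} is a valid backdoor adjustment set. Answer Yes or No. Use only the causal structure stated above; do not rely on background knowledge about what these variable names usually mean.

Backdoor paths from StoreType to AdSpend (paths whose first edge points into StoreType):
  P1: StoreType <- WebVisits -> PriorPurchase -> Seasonality -> PriceTier -> AdSpend
  P2: StoreType <- WebVisits -> PriceTier -> AdSpend
  P3: StoreType <- WebVisits -> AdSpend
  P4: StoreType <- PriorPurchase <- WebVisits -> PriceTier -> AdSpend
  P5: StoreType <- PriorPurchase <- WebVisits -> AdSpend
  P6: StoreType <- PriorPurchase -> Seasonality -> PriceTier <- WebVisits -> AdSpend
  P7: StoreType <- PriorPurchase -> Seasonality -> PriceTier -> AdSpend
Condition 1 (no descendant of StoreType in the set): holds — descendants of StoreType are {AdSpend, EmailOpen, PriceTier}; none are in {PriorPurchase, Seasonality, WebVisits}.
Condition 2 (every backdoor path blocked by {PriorPurchase, Seasonality, WebVisits}):
  P1: blocked at fork node WebVisits ∈ conditioning set.
  P2: blocked at fork node WebVisits ∈ conditioning set.
  P3: blocked at fork node WebVisits ∈ conditioning set.
  P4: blocked at chain node PriorPurchase ∈ conditioning set.
  P5: blocked at chain node PriorPurchase ∈ conditioning set.
  P6: blocked at fork node PriorPurchase ∈ conditioning set.
  P7: blocked at fork node PriorPurchase ∈ conditioning set.
{PriorPurchase, Seasonality, WebVisits} satisfies the backdoor criterion.

Yes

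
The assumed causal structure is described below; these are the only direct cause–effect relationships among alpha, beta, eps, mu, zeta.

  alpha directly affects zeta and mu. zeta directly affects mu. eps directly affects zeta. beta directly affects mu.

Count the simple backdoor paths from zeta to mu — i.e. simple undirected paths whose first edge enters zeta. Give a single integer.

A backdoor path from zeta to mu is any simple undirected path whose first edge points into zeta (i.e. leaves zeta via a parent).
Parents of zeta: {alpha, eps}.
Enumerating:
  P1: zeta <- alpha -> mu
That exhausts the simple backdoor paths. Count: 1.

1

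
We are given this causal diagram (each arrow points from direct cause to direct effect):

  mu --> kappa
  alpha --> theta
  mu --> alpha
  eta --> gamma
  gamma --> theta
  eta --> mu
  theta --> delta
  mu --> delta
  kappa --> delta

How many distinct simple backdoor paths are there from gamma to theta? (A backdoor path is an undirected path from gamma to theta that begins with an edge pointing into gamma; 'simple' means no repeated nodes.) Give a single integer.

3

A backdoor path from gamma to theta is any simple undirected path whose first edge points into gamma (i.e. leaves gamma via a parent).
Parents of gamma: {eta}.
Enumerating:
  P1: gamma <- eta -> mu -> kappa -> delta <- theta
  P2: gamma <- eta -> mu -> alpha -> theta
  P3: gamma <- eta -> mu -> delta <- theta
That exhausts the simple backdoor paths. Count: 3.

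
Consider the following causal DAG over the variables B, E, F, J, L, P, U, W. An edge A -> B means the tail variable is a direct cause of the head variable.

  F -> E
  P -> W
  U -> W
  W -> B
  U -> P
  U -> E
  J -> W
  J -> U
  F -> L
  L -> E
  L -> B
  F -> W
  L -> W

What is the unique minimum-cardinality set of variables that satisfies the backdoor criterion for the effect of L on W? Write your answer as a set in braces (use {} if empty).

{F}

Variables eligible for adjustment (non-descendants of L, excluding L and W): {F, J, P, U}.
Backdoor paths from L to W:
  P1: L <- F -> W
  P2: L <- F -> E <- U <- J -> W
  P3: L <- F -> E <- U -> P -> W
  P4: L <- F -> E <- U -> W
The empty set is not sufficient: P1 (L <- F -> W) has no collider blocking it and no conditioned non-collider, so it is open.
Try {F}:
  P1: blocked at fork node F ∈ conditioning set.
  P2: blocked at fork node F ∈ conditioning set.
  P3: blocked at fork node F ∈ conditioning set.
  P4: blocked at fork node F ∈ conditioning set.
{F} contains no descendant of L and blocks every backdoor path.
No other singleton works — e.g. {J} leaves P1 open — so {F} is the unique smallest valid adjustment set.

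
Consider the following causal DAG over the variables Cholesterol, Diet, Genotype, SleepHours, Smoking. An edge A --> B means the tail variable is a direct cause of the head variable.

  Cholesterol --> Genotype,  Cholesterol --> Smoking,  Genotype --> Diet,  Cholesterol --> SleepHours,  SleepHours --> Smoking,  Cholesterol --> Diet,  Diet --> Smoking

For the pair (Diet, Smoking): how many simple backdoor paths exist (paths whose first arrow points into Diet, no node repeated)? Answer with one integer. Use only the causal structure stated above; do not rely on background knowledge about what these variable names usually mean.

4

A backdoor path from Diet to Smoking is any simple undirected path whose first edge points into Diet (i.e. leaves Diet via a parent).
Parents of Diet: {Cholesterol, Genotype}.
Enumerating:
  P1: Diet <- Cholesterol -> SleepHours -> Smoking
  P2: Diet <- Cholesterol -> Smoking
  P3: Diet <- Genotype <- Cholesterol -> SleepHours -> Smoking
  P4: Diet <- Genotype <- Cholesterol -> Smoking
That exhausts the simple backdoor paths. Count: 4.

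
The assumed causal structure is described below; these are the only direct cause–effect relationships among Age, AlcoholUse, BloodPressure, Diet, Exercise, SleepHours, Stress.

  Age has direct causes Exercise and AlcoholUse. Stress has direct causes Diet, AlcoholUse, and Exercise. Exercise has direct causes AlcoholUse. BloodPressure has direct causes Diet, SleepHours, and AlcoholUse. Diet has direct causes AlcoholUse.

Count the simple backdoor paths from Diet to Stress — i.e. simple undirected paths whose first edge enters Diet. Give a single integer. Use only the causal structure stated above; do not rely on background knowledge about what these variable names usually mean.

A backdoor path from Diet to Stress is any simple undirected path whose first edge points into Diet (i.e. leaves Diet via a parent).
Parents of Diet: {AlcoholUse}.
Enumerating:
  P1: Diet <- AlcoholUse -> Exercise -> Stress
  P2: Diet <- AlcoholUse -> Stress
  P3: Diet <- AlcoholUse -> Age <- Exercise -> Stress
That exhausts the simple backdoor paths. Count: 3.

3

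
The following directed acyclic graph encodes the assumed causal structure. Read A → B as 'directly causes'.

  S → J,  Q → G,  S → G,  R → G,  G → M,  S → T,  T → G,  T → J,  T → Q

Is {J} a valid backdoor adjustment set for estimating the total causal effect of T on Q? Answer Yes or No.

No

Backdoor paths from T to Q (paths whose first edge points into T):
  P1: T <- S -> G <- Q
Condition 1 (no descendant of T in the set): FAILS — J is a descendant of T.
Condition 2 (every backdoor path blocked by {J}):
  P1: blocked at collider G (neither it nor any descendant is in the conditioning set).
{J} does not satisfy the backdoor criterion.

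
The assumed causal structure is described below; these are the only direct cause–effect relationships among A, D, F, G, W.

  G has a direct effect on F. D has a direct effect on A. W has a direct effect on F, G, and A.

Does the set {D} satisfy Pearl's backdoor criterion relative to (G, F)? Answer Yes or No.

Backdoor paths from G to F (paths whose first edge points into G):
  P1: G <- W -> F
Condition 1 (no descendant of G in the set): holds — descendants of G are {F}; none are in {D}.
Condition 2 (every backdoor path blocked by {D}):
  P1: open — no interior node is in the conditioning set.
{D} does not satisfy the backdoor criterion.

No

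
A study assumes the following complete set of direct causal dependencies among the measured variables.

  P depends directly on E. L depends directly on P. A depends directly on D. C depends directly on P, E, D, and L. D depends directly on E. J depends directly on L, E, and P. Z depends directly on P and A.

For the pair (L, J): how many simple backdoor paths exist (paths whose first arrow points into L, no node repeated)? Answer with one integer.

A backdoor path from L to J is any simple undirected path whose first edge points into L (i.e. leaves L via a parent).
Parents of L: {P}.
Enumerating:
  P1: L <- P <- E -> J
  P2: L <- P -> C <- E -> J
  P3: L <- P -> C <- D <- E -> J
  P4: L <- P -> Z <- A <- D <- E -> J
  P5: L <- P -> Z <- A <- D -> C <- E -> J
  P6: L <- P -> J
That exhausts the simple backdoor paths. Count: 6.

6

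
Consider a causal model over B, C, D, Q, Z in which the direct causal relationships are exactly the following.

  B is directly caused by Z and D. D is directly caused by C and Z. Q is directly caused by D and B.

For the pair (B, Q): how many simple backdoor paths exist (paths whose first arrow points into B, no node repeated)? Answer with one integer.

A backdoor path from B to Q is any simple undirected path whose first edge points into B (i.e. leaves B via a parent).
Parents of B: {D, Z}.
Enumerating:
  P1: B <- Z -> D -> Q
  P2: B <- D -> Q
That exhausts the simple backdoor paths. Count: 2.

2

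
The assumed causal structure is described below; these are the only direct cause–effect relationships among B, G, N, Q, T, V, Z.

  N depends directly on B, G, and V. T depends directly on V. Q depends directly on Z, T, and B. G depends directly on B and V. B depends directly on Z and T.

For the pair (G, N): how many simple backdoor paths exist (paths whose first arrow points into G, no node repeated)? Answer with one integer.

8

A backdoor path from G to N is any simple undirected path whose first edge points into G (i.e. leaves G via a parent).
Parents of G: {B, V}.
Enumerating:
  P1: G <- V -> T -> B -> N
  P2: G <- V -> T -> Q <- Z -> B -> N
  P3: G <- V -> T -> Q <- B -> N
  P4: G <- V -> N
  P5: G <- B <- T <- V -> N
  P6: G <- B <- Z -> Q <- T <- V -> N
  P7: G <- B -> Q <- T <- V -> N
  P8: G <- B -> N
That exhausts the simple backdoor paths. Count: 8.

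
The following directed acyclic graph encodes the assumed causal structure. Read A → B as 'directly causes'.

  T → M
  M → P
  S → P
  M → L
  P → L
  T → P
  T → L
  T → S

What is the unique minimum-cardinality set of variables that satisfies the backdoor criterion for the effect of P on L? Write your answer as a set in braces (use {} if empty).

{M, T}

Variables eligible for adjustment (non-descendants of P, excluding P and L): {M, S, T}.
Backdoor paths from P to L:
  P1: P <- T -> M -> L
  P2: P <- T -> L
  P3: P <- S <- T -> M -> L
  P4: P <- S <- T -> L
  P5: P <- M <- T -> L
  P6: P <- M -> L
The empty set is not sufficient: P1 (P <- T -> M -> L) has no collider blocking it and no conditioned non-collider, so it is open.
Try {M, T}:
  P1: blocked at fork node T ∈ conditioning set.
  P2: blocked at fork node T ∈ conditioning set.
  P3: blocked at fork node T ∈ conditioning set.
  P4: blocked at fork node T ∈ conditioning set.
  P5: blocked at chain node M ∈ conditioning set.
  P6: blocked at fork node M ∈ conditioning set.
{M, T} contains no descendant of P and blocks every backdoor path.
Every element of {M, T} is needed (dropping M leaves P6 open; dropping T leaves P2 open), so no proper subset is valid.
Among all size-2 subsets of the eligible variables, only {M, T} blocks every backdoor path, so it is the unique smallest valid adjustment set.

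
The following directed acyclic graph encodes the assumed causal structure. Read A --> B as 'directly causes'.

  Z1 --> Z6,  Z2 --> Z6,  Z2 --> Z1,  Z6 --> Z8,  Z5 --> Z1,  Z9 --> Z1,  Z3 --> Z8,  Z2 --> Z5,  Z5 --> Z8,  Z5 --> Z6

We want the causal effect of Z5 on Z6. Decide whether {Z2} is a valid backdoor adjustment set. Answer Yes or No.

Backdoor paths from Z5 to Z6 (paths whose first edge points into Z5):
  P1: Z5 <- Z2 -> Z1 -> Z6
  P2: Z5 <- Z2 -> Z6
Condition 1 (no descendant of Z5 in the set): holds — descendants of Z5 are {Z1, Z6, Z8}; none are in {Z2}.
Condition 2 (every backdoor path blocked by {Z2}):
  P1: blocked at fork node Z2 ∈ conditioning set.
  P2: blocked at fork node Z2 ∈ conditioning set.
{Z2} satisfies the backdoor criterion.

Yes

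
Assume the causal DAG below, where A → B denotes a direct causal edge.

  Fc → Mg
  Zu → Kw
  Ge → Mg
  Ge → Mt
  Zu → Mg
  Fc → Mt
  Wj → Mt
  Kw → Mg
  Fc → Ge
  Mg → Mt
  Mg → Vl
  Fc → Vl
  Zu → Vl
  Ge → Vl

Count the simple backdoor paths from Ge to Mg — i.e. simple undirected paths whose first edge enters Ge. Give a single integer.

A backdoor path from Ge to Mg is any simple undirected path whose first edge points into Ge (i.e. leaves Ge via a parent).
Parents of Ge: {Fc}.
Enumerating:
  P1: Ge <- Fc -> Mg
  P2: Ge <- Fc -> Vl <- Zu -> Kw -> Mg
  P3: Ge <- Fc -> Vl <- Zu -> Mg
  P4: Ge <- Fc -> Vl <- Mg
  P5: Ge <- Fc -> Mt <- Mg
That exhausts the simple backdoor paths. Count: 5.

5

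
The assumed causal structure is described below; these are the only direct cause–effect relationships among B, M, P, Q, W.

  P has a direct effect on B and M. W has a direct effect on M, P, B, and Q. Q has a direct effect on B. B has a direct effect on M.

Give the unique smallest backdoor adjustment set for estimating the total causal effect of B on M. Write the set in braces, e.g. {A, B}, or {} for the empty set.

Variables eligible for adjustment (non-descendants of B, excluding B and M): {P, Q, W}.
Backdoor paths from B to M:
  P1: B <- W -> P -> M
  P2: B <- W -> M
  P3: B <- Q <- W -> P -> M
  P4: B <- Q <- W -> M
  P5: B <- P <- W -> M
  P6: B <- P -> M
The empty set is not sufficient: P1 (B <- W -> P -> M) has no collider blocking it and no conditioned non-collider, so it is open.
Try {P, W}:
  P1: blocked at fork node W ∈ conditioning set.
  P2: blocked at fork node W ∈ conditioning set.
  P3: blocked at fork node W ∈ conditioning set.
  P4: blocked at fork node W ∈ conditioning set.
  P5: blocked at chain node P ∈ conditioning set.
  P6: blocked at fork node P ∈ conditioning set.
{P, W} contains no descendant of B and blocks every backdoor path.
Every element of {P, W} is needed (dropping P leaves P6 open; dropping W leaves P2 open), so no proper subset is valid.
Among all size-2 subsets of the eligible variables, only {P, W} blocks every backdoor path, so it is the unique smallest valid adjustment set.

{P, W}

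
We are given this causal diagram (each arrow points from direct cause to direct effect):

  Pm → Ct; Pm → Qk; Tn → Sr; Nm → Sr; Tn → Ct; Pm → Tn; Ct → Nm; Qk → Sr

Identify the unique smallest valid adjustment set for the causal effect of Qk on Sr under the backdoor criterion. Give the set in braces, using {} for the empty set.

{Pm}

Variables eligible for adjustment (non-descendants of Qk, excluding Qk and Sr): {Ct, Nm, Pm, Tn}.
Backdoor paths from Qk to Sr:
  P1: Qk <- Pm -> Tn -> Ct -> Nm -> Sr
  P2: Qk <- Pm -> Tn -> Sr
  P3: Qk <- Pm -> Ct <- Tn -> Sr
  P4: Qk <- Pm -> Ct -> Nm -> Sr
The empty set is not sufficient: P1 (Qk <- Pm -> Tn -> Ct -> Nm -> Sr) has no collider blocking it and no conditioned non-collider, so it is open.
Try {Pm}:
  P1: blocked at fork node Pm ∈ conditioning set.
  P2: blocked at fork node Pm ∈ conditioning set.
  P3: blocked at fork node Pm ∈ conditioning set.
  P4: blocked at fork node Pm ∈ conditioning set.
{Pm} contains no descendant of Qk and blocks every backdoor path.
No other singleton works — e.g. {Tn} leaves P4 open — so {Pm} is the unique smallest valid adjustment set.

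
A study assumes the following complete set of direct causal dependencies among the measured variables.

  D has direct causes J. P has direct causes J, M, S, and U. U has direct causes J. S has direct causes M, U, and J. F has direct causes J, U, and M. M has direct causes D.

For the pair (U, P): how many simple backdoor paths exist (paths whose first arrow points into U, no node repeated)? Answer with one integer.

A backdoor path from U to P is any simple undirected path whose first edge points into U (i.e. leaves U via a parent).
Parents of U: {J}.
Enumerating:
  P1: U <- J -> D -> M -> S -> P
  P2: U <- J -> D -> M -> P
  P3: U <- J -> S <- M -> P
  P4: U <- J -> S -> P
  P5: U <- J -> F <- M -> S -> P
  P6: U <- J -> F <- M -> P
  P7: U <- J -> P
That exhausts the simple backdoor paths. Count: 7.

7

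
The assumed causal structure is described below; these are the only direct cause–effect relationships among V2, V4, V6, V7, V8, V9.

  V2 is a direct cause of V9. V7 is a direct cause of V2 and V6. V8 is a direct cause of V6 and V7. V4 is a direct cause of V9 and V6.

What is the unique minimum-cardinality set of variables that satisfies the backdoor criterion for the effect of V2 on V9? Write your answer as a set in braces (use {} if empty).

{}

Variables eligible for adjustment (non-descendants of V2, excluding V2 and V9): {V4, V6, V7, V8}.
Backdoor paths from V2 to V9:
  P1: V2 <- V7 <- V8 -> V6 <- V4 -> V9
  P2: V2 <- V7 -> V6 <- V4 -> V9
Each backdoor path contains an unconditioned collider, so every path is already blocked with the empty conditioning set:
  P1: blocked at collider V6 (neither it nor any descendant is in the conditioning set).
  P2: blocked at collider V6 (neither it nor any descendant is in the conditioning set).
The empty set is therefore the unique smallest valid set.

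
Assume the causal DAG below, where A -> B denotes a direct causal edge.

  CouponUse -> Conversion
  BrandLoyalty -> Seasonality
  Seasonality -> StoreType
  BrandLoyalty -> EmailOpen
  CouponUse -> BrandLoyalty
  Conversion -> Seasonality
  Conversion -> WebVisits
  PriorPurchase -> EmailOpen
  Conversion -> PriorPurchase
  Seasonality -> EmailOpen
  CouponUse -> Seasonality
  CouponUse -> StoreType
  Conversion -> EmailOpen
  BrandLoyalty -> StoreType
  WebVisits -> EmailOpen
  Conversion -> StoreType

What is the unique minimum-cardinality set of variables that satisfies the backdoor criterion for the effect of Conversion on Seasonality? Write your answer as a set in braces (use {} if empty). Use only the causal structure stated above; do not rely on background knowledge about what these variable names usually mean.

{CouponUse}

Variables eligible for adjustment (non-descendants of Conversion, excluding Conversion and Seasonality): {BrandLoyalty, CouponUse}.
Backdoor paths from Conversion to Seasonality:
  P1: Conversion <- CouponUse -> BrandLoyalty -> Seasonality
  P2: Conversion <- CouponUse -> BrandLoyalty -> StoreType <- Seasonality
  P3: Conversion <- CouponUse -> BrandLoyalty -> EmailOpen <- Seasonality
  P4: Conversion <- CouponUse -> Seasonality
  P5: Conversion <- CouponUse -> StoreType <- BrandLoyalty -> Seasonality
  P6: Conversion <- CouponUse -> StoreType <- BrandLoyalty -> EmailOpen <- Seasonality
  P7: Conversion <- CouponUse -> StoreType <- Seasonality
The empty set is not sufficient: P1 (Conversion <- CouponUse -> BrandLoyalty -> Seasonality) has no collider blocking it and no conditioned non-collider, so it is open.
Try {CouponUse}:
  P1: blocked at fork node CouponUse ∈ conditioning set.
  P2: blocked at fork node CouponUse ∈ conditioning set.
  P3: blocked at fork node CouponUse ∈ conditioning set.
  P4: blocked at fork node CouponUse ∈ conditioning set.
  P5: blocked at fork node CouponUse ∈ conditioning set.
  P6: blocked at fork node CouponUse ∈ conditioning set.
  P7: blocked at fork node CouponUse ∈ conditioning set.
{CouponUse} contains no descendant of Conversion and blocks every backdoor path.
No other singleton works — e.g. {BrandLoyalty} leaves P4 open — so {CouponUse} is the unique smallest valid adjustment set.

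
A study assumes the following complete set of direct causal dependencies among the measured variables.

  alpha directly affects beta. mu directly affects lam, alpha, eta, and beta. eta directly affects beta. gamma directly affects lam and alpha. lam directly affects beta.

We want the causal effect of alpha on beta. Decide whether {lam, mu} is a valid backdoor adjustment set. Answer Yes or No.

Backdoor paths from alpha to beta (paths whose first edge points into alpha):
  P1: alpha <- mu -> lam -> beta
  P2: alpha <- mu -> eta -> beta
  P3: alpha <- mu -> beta
  P4: alpha <- gamma -> lam <- mu -> eta -> beta
  P5: alpha <- gamma -> lam <- mu -> beta
  P6: alpha <- gamma -> lam -> beta
Condition 1 (no descendant of alpha in the set): holds — descendants of alpha are {beta}; none are in {lam, mu}.
Condition 2 (every backdoor path blocked by {lam, mu}):
  P1: blocked at fork node mu ∈ conditioning set.
  P2: blocked at fork node mu ∈ conditioning set.
  P3: blocked at fork node mu ∈ conditioning set.
  P4: blocked at fork node mu ∈ conditioning set.
  P5: blocked at fork node mu ∈ conditioning set.
  P6: blocked at chain node lam ∈ conditioning set.
{lam, mu} satisfies the backdoor criterion.

Yes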